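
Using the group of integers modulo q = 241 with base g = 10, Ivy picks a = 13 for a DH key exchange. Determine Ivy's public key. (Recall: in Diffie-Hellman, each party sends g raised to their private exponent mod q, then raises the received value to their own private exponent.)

147

Public value = 10^13 (mod 241).
10^1 ≡ 10 (mod 241)
10^2 = (10^1)^2 ≡ 10^2 = 100 ≡ 100 (mod 241)
10^4 = (10^2)^2 ≡ 100^2 = 10000 ≡ 119 (mod 241)
10^8 = (10^4)^2 ≡ 119^2 = 14161 ≡ 183 (mod 241)
10^13 = 10^8 · 10^4 · 10^1 ≡ 183 · 119 · 10 ≡ 147 (mod 241).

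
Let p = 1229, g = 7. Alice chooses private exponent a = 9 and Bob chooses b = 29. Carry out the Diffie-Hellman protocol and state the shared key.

Bob sends B = g^b mod p = 7^29 mod 1229.
7^1 ≡ 7 (mod 1229)
7^2 = (7^1)^2 ≡ 7^2 = 49 ≡ 49 (mod 1229)
7^4 = (7^2)^2 ≡ 49^2 = 2401 ≡ 1172 (mod 1229)
7^8 = (7^4)^2 ≡ 1172^2 = 1373584 ≡ 791 (mod 1229)
7^16 = (7^8)^2 ≡ 791^2 = 625681 ≡ 120 (mod 1229)
7^29 = 7^16 · 7^8 · 7^4 · 7^1 ≡ 120 · 791 · 1172 · 7 ≡ 1013 (mod 1229).
So B = 1013. Alice then computes K = B^a mod p = 1013^9 mod 1229.
1013^1 ≡ 1013 (mod 1229)
1013^2 = (1013^1)^2 ≡ 1013^2 = 1026169 ≡ 1183 (mod 1229)
1013^4 = (1013^2)^2 ≡ 1183^2 = 1399489 ≡ 887 (mod 1229)
1013^8 = (1013^4)^2 ≡ 887^2 = 786769 ≡ 209 (mod 1229)
1013^9 = 1013^8 · 1013^1 ≡ 209 · 1013 ≡ 329 (mod 1229).

329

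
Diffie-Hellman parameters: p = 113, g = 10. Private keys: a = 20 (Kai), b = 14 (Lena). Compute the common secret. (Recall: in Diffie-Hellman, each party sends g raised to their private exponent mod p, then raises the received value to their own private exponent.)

112

Kai sends A = g^a mod p = 10^20 mod 113.
10^1 ≡ 10 (mod 113)
10^2 = (10^1)^2 ≡ 10^2 = 100 ≡ 100 (mod 113)
10^4 = (10^2)^2 ≡ 100^2 = 10000 ≡ 56 (mod 113)
10^8 = (10^4)^2 ≡ 56^2 = 3136 ≡ 85 (mod 113)
10^16 = (10^8)^2 ≡ 85^2 = 7225 ≡ 106 (mod 113)
10^20 = 10^16 · 10^4 ≡ 106 · 56 ≡ 60 (mod 113).
So A = 60. Lena then computes K = A^b mod p = 60^14 mod 113.
60^1 ≡ 60 (mod 113)
60^2 = (60^1)^2 ≡ 60^2 = 3600 ≡ 97 (mod 113)
60^4 = (60^2)^2 ≡ 97^2 = 9409 ≡ 30 (mod 113)
60^8 = (60^4)^2 ≡ 30^2 = 900 ≡ 109 (mod 113)
60^14 = 60^8 · 60^4 · 60^2 ≡ 109 · 30 · 97 ≡ 112 (mod 113).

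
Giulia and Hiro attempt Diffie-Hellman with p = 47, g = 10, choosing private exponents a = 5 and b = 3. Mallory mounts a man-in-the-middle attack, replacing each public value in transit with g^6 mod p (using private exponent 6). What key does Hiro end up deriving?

3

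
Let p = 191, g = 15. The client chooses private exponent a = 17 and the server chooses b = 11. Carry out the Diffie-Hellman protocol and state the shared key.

97

The server sends B = g^b mod p = 15^11 mod 191.
15^1 ≡ 15 (mod 191)
15^2 = (15^1)^2 ≡ 15^2 = 225 ≡ 34 (mod 191)
15^4 = (15^2)^2 ≡ 34^2 = 1156 ≡ 10 (mod 191)
15^8 = (15^4)^2 ≡ 10^2 = 100 ≡ 100 (mod 191)
15^11 = 15^8 · 15^2 · 15^1 ≡ 100 · 34 · 15 ≡ 3 (mod 191).
So B = 3. The client then computes K = B^a mod p = 3^17 mod 191.
3^1 ≡ 3 (mod 191)
3^2 = (3^1)^2 ≡ 3^2 = 9 ≡ 9 (mod 191)
3^4 = (3^2)^2 ≡ 9^2 = 81 ≡ 81 (mod 191)
3^8 = (3^4)^2 ≡ 81^2 = 6561 ≡ 67 (mod 191)
3^16 = (3^8)^2 ≡ 67^2 = 4489 ≡ 96 (mod 191)
3^17 = 3^16 · 3^1 ≡ 96 · 3 ≡ 97 (mod 191).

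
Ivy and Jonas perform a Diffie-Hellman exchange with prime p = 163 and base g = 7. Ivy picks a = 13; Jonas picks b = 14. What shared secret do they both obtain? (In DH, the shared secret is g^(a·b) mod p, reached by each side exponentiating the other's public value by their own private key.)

4

Ivy sends A = g^a mod p = 7^13 mod 163.
7^1 ≡ 7 (mod 163)
7^2 = (7^1)^2 ≡ 7^2 = 49 ≡ 49 (mod 163)
7^4 = (7^2)^2 ≡ 49^2 = 2401 ≡ 119 (mod 163)
7^8 = (7^4)^2 ≡ 119^2 = 14161 ≡ 143 (mod 163)
7^13 = 7^8 · 7^4 · 7^1 ≡ 143 · 119 · 7 ≡ 129 (mod 163).
So A = 129. Jonas then computes K = A^b mod p = 129^14 mod 163.
129^1 ≡ 129 (mod 163)
129^2 = (129^1)^2 ≡ 129^2 = 16641 ≡ 15 (mod 163)
129^4 = (129^2)^2 ≡ 15^2 = 225 ≡ 62 (mod 163)
129^8 = (129^4)^2 ≡ 62^2 = 3844 ≡ 95 (mod 163)
129^14 = 129^8 · 129^4 · 129^2 ≡ 95 · 62 · 15 ≡ 4 (mod 163).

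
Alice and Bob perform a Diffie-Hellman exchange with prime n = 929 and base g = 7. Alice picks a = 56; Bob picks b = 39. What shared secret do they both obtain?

Alice sends A = g^a mod n = 7^56 mod 929.
7^1 ≡ 7 (mod 929)
7^2 = (7^1)^2 ≡ 7^2 = 49 ≡ 49 (mod 929)
7^4 = (7^2)^2 ≡ 49^2 = 2401 ≡ 543 (mod 929)
7^8 = (7^4)^2 ≡ 543^2 = 294849 ≡ 356 (mod 929)
7^16 = (7^8)^2 ≡ 356^2 = 126736 ≡ 392 (mod 929)
7^32 = (7^16)^2 ≡ 392^2 = 153664 ≡ 379 (mod 929)
7^56 = 7^32 · 7^16 · 7^8 ≡ 379 · 392 · 356 ≡ 380 (mod 929).
So A = 380. Bob then computes K = A^b mod n = 380^39 mod 929.
380^1 ≡ 380 (mod 929)
380^2 = (380^1)^2 ≡ 380^2 = 144400 ≡ 405 (mod 929)
380^4 = (380^2)^2 ≡ 405^2 = 164025 ≡ 521 (mod 929)
380^8 = (380^4)^2 ≡ 521^2 = 271441 ≡ 173 (mod 929)
380^16 = (380^8)^2 ≡ 173^2 = 29929 ≡ 201 (mod 929)
380^32 = (380^16)^2 ≡ 201^2 = 40401 ≡ 454 (mod 929)
380^39 = 380^32 · 380^4 · 380^2 · 380^1 ≡ 454 · 521 · 405 · 380 ≡ 16 (mod 929).

16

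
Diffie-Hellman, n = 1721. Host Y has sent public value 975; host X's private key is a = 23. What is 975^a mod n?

1597

Shared key K = 975^23 mod 1721.
975^1 ≡ 975 (mod 1721)
975^2 = (975^1)^2 ≡ 975^2 = 950625 ≡ 633 (mod 1721)
975^4 = (975^2)^2 ≡ 633^2 = 400689 ≡ 1417 (mod 1721)
975^8 = (975^4)^2 ≡ 1417^2 = 2007889 ≡ 1203 (mod 1721)
975^16 = (975^8)^2 ≡ 1203^2 = 1447209 ≡ 1569 (mod 1721)
975^23 = 975^16 · 975^4 · 975^2 · 975^1 ≡ 1569 · 1417 · 633 · 975 ≡ 1597 (mod 1721).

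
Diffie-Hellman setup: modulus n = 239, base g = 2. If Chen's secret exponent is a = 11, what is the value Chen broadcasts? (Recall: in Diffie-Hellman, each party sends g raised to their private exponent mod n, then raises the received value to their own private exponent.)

136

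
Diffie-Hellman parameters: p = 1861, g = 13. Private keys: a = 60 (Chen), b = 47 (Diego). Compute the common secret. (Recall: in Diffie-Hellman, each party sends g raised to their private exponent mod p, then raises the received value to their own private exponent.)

Chen sends A = g^a mod p = 13^60 mod 1861.
13^1 ≡ 13 (mod 1861)
13^2 = (13^1)^2 ≡ 13^2 = 169 ≡ 169 (mod 1861)
13^4 = (13^2)^2 ≡ 169^2 = 28561 ≡ 646 (mod 1861)
13^8 = (13^4)^2 ≡ 646^2 = 417316 ≡ 452 (mod 1861)
13^16 = (13^8)^2 ≡ 452^2 = 204304 ≡ 1455 (mod 1861)
13^32 = (13^16)^2 ≡ 1455^2 = 2117025 ≡ 1068 (mod 1861)
13^60 = 13^32 · 13^16 · 13^8 · 13^4 ≡ 1068 · 1455 · 452 · 646 ≡ 936 (mod 1861).
So A = 936. Diego then computes K = A^b mod p = 936^47 mod 1861.
936^1 ≡ 936 (mod 1861)
936^2 = (936^1)^2 ≡ 936^2 = 876096 ≡ 1426 (mod 1861)
936^4 = (936^2)^2 ≡ 1426^2 = 2033476 ≡ 1264 (mod 1861)
936^8 = (936^4)^2 ≡ 1264^2 = 1597696 ≡ 958 (mod 1861)
936^16 = (936^8)^2 ≡ 958^2 = 917764 ≡ 291 (mod 1861)
936^32 = (936^16)^2 ≡ 291^2 = 84681 ≡ 936 (mod 1861)
936^47 = 936^32 · 936^8 · 936^4 · 936^2 · 936^1 ≡ 936 · 958 · 1264 · 1426 · 936 ≡ 291 (mod 1861).

291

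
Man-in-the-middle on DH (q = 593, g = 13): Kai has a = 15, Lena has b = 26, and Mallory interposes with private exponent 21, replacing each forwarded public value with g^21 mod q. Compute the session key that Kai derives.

Kai receives Mallory's public value M = 13^21 mod 593 instead of the honest one.
13^1 ≡ 13 (mod 593)
13^2 = (13^1)^2 ≡ 13^2 = 169 ≡ 169 (mod 593)
13^4 = (13^2)^2 ≡ 169^2 = 28561 ≡ 97 (mod 593)
13^8 = (13^4)^2 ≡ 97^2 = 9409 ≡ 514 (mod 593)
13^16 = (13^8)^2 ≡ 514^2 = 264196 ≡ 311 (mod 593)
13^21 = 13^16 · 13^4 · 13^1 ≡ 311 · 97 · 13 ≡ 198 (mod 593).
So M = 198. Kai computes K = M^15 mod 593.
198^1 ≡ 198 (mod 593)
198^2 = (198^1)^2 ≡ 198^2 = 39204 ≡ 66 (mod 593)
198^4 = (198^2)^2 ≡ 66^2 = 4356 ≡ 205 (mod 593)
198^8 = (198^4)^2 ≡ 205^2 = 42025 ≡ 515 (mod 593)
198^15 = 198^8 · 198^4 · 198^2 · 198^1 ≡ 515 · 205 · 66 · 198 ≡ 462 (mod 593).

462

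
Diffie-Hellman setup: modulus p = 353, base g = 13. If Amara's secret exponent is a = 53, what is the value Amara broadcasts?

Public value = 13^53 mod 353.
13^1 ≡ 13 (mod 353)
13^2 = (13^1)^2 ≡ 13^2 = 169 ≡ 169 (mod 353)
13^4 = (13^2)^2 ≡ 169^2 = 28561 ≡ 321 (mod 353)
13^8 = (13^4)^2 ≡ 321^2 = 103041 ≡ 318 (mod 353)
13^16 = (13^8)^2 ≡ 318^2 = 101124 ≡ 166 (mod 353)
13^32 = (13^16)^2 ≡ 166^2 = 27556 ≡ 22 (mod 353)
13^53 = 13^32 · 13^16 · 13^4 · 13^1 ≡ 22 · 166 · 321 · 13 ≡ 80 (mod 353).

80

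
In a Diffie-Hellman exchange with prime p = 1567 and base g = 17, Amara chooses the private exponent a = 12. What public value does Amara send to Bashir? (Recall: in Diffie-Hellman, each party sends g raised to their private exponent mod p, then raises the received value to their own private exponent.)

Public value = 17^12 (mod 1567).
17^1 ≡ 17 (mod 1567)
17^2 = (17^1)^2 ≡ 17^2 = 289 ≡ 289 (mod 1567)
17^4 = (17^2)^2 ≡ 289^2 = 83521 ≡ 470 (mod 1567)
17^8 = (17^4)^2 ≡ 470^2 = 220900 ≡ 1520 (mod 1567)
17^12 = 17^8 · 17^4 ≡ 1520 · 470 ≡ 1415 (mod 1567).

1415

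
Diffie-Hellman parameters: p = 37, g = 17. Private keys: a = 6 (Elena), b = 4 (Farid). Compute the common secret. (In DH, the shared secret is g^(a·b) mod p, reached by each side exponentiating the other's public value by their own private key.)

10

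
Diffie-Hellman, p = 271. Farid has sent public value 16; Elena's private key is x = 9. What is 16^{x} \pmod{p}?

Shared key K = 16^9 mod 271.
16^1 ≡ 16 (mod 271)
16^2 = (16^1)^2 ≡ 16^2 = 256 ≡ 256 (mod 271)
16^4 = (16^2)^2 ≡ 256^2 = 65536 ≡ 225 (mod 271)
16^8 = (16^4)^2 ≡ 225^2 = 50625 ≡ 219 (mod 271)
16^9 = 16^8 · 16^1 ≡ 219 · 16 ≡ 252 (mod 271).

252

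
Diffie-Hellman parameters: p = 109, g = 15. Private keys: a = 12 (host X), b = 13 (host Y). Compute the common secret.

75

Host X sends A = g^a mod p = 15^12 mod 109.
15^1 ≡ 15 (mod 109)
15^2 = (15^1)^2 ≡ 15^2 = 225 ≡ 7 (mod 109)
15^4 = (15^2)^2 ≡ 7^2 = 49 ≡ 49 (mod 109)
15^8 = (15^4)^2 ≡ 49^2 = 2401 ≡ 3 (mod 109)
15^12 = 15^8 · 15^4 ≡ 3 · 49 ≡ 38 (mod 109).
So A = 38. Host Y then computes K = A^b mod p = 38^13 mod 109.
38^1 ≡ 38 (mod 109)
38^2 = (38^1)^2 ≡ 38^2 = 1444 ≡ 27 (mod 109)
38^4 = (38^2)^2 ≡ 27^2 = 729 ≡ 75 (mod 109)
38^8 = (38^4)^2 ≡ 75^2 = 5625 ≡ 66 (mod 109)
38^13 = 38^8 · 38^4 · 38^1 ≡ 66 · 75 · 38 ≡ 75 (mod 109).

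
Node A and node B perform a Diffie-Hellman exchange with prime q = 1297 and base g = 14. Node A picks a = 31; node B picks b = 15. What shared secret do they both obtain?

Node B sends B = g^b mod q = 14^15 mod 1297.
14^1 ≡ 14 (mod 1297)
14^2 = (14^1)^2 ≡ 14^2 = 196 ≡ 196 (mod 1297)
14^4 = (14^2)^2 ≡ 196^2 = 38416 ≡ 803 (mod 1297)
14^8 = (14^4)^2 ≡ 803^2 = 644809 ≡ 200 (mod 1297)
14^15 = 14^8 · 14^4 · 14^2 · 14^1 ≡ 200 · 803 · 196 · 14 ≡ 819 (mod 1297).
So B = 819. Node A then computes K = B^a mod q = 819^31 mod 1297.
819^1 ≡ 819 (mod 1297)
819^2 = (819^1)^2 ≡ 819^2 = 670761 ≡ 212 (mod 1297)
819^4 = (819^2)^2 ≡ 212^2 = 44944 ≡ 846 (mod 1297)
819^8 = (819^4)^2 ≡ 846^2 = 715716 ≡ 1069 (mod 1297)
819^16 = (819^8)^2 ≡ 1069^2 = 1142761 ≡ 104 (mod 1297)
819^31 = 819^16 · 819^8 · 819^4 · 819^2 · 819^1 ≡ 104 · 1069 · 846 · 212 · 819 ≡ 672 (mod 1297).

672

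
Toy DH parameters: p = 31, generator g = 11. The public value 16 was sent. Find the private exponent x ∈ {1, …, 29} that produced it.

Try successive powers of 11 modulo 31:
11^1 ≡ 11
11^2 ≡ 28
11^3 ≡ 29
11^4 ≡ 9
11^5 ≡ 6
11^6 ≡ 4
11^7 ≡ 13
11^8 ≡ 19
11^9 ≡ 23
11^10 ≡ 5
11^11 ≡ 24
11^12 ≡ 16
Found: x = 12.

12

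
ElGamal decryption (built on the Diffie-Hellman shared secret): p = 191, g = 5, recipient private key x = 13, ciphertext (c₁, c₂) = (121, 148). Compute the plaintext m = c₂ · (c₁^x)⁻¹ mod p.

44

Shared mask s = c₁^x mod p = 121^13 mod 191.
121^1 ≡ 121 (mod 191)
121^2 = (121^1)^2 ≡ 121^2 = 14641 ≡ 125 (mod 191)
121^4 = (121^2)^2 ≡ 125^2 = 15625 ≡ 154 (mod 191)
121^8 = (121^4)^2 ≡ 154^2 = 23716 ≡ 32 (mod 191)
121^13 = 121^8 · 121^4 · 121^1 ≡ 32 · 154 · 121 ≡ 177 (mod 191).
So s = 177; s⁻¹ ≡ 150 (mod 191).
m = c₂ · s⁻¹ mod 191 = 148 · 150 mod 191 = 44.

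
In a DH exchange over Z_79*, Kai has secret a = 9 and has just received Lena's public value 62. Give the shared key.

Shared key K = 62^9 mod 79.
62^1 ≡ 62 (mod 79)
62^2 = (62^1)^2 ≡ 62^2 = 3844 ≡ 52 (mod 79)
62^4 = (62^2)^2 ≡ 52^2 = 2704 ≡ 18 (mod 79)
62^8 = (62^4)^2 ≡ 18^2 = 324 ≡ 8 (mod 79)
62^9 = 62^8 · 62^1 ≡ 8 · 62 ≡ 22 (mod 79).

22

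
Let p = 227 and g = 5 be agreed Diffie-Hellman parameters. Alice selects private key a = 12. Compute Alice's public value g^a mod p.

82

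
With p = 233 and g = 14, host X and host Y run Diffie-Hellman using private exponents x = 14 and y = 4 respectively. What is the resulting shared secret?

Host X sends A = g^x mod p = 14^14 mod 233.
14^1 ≡ 14 (mod 233)
14^2 = (14^1)^2 ≡ 14^2 = 196 ≡ 196 (mod 233)
14^4 = (14^2)^2 ≡ 196^2 = 38416 ≡ 204 (mod 233)
14^8 = (14^4)^2 ≡ 204^2 = 41616 ≡ 142 (mod 233)
14^14 = 14^8 · 14^4 · 14^2 ≡ 142 · 204 · 196 ≡ 217 (mod 233).
So A = 217. Host Y then computes K = A^y mod p = 217^4 mod 233.
217^1 ≡ 217 (mod 233)
217^2 = (217^1)^2 ≡ 217^2 = 47089 ≡ 23 (mod 233)
217^4 = (217^2)^2 ≡ 23^2 = 529 ≡ 63 (mod 233)

63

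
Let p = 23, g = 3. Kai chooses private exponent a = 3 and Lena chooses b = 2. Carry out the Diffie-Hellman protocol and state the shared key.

Kai sends A = g^a mod p = 3^3 mod 23.
3^1 ≡ 3 (mod 23)
3^2 = (3^1)^2 ≡ 3^2 = 9 ≡ 9 (mod 23)
3^3 = 3^2 · 3^1 ≡ 9 · 3 ≡ 4 (mod 23).
So A = 4. Lena then computes K = A^b mod p = 4^2 mod 23.
4^1 ≡ 4 (mod 23)
4^2 = (4^1)^2 ≡ 4^2 = 16 ≡ 16 (mod 23)

16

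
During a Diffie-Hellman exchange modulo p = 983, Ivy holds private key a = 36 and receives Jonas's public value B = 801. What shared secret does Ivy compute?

691

Shared key K = 801^36 mod 983.
801^1 ≡ 801 (mod 983)
801^2 = (801^1)^2 ≡ 801^2 = 641601 ≡ 685 (mod 983)
801^4 = (801^2)^2 ≡ 685^2 = 469225 ≡ 334 (mod 983)
801^8 = (801^4)^2 ≡ 334^2 = 111556 ≡ 477 (mod 983)
801^16 = (801^8)^2 ≡ 477^2 = 227529 ≡ 456 (mod 983)
801^32 = (801^16)^2 ≡ 456^2 = 207936 ≡ 523 (mod 983)
801^36 = 801^32 · 801^4 ≡ 523 · 334 ≡ 691 (mod 983).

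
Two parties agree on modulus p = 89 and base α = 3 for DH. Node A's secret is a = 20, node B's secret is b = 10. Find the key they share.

39

Node B sends B = α^b mod p = 3^10 mod 89.
3^1 ≡ 3 (mod 89)
3^2 = (3^1)^2 ≡ 3^2 = 9 ≡ 9 (mod 89)
3^4 = (3^2)^2 ≡ 9^2 = 81 ≡ 81 (mod 89)
3^8 = (3^4)^2 ≡ 81^2 = 6561 ≡ 64 (mod 89)
3^10 = 3^8 · 3^2 ≡ 64 · 9 ≡ 42 (mod 89).
So B = 42. Node A then computes K = B^a mod p = 42^20 mod 89.
42^1 ≡ 42 (mod 89)
42^2 = (42^1)^2 ≡ 42^2 = 1764 ≡ 73 (mod 89)
42^4 = (42^2)^2 ≡ 73^2 = 5329 ≡ 78 (mod 89)
42^8 = (42^4)^2 ≡ 78^2 = 6084 ≡ 32 (mod 89)
42^16 = (42^8)^2 ≡ 32^2 = 1024 ≡ 45 (mod 89)
42^20 = 42^16 · 42^4 ≡ 45 · 78 ≡ 39 (mod 89).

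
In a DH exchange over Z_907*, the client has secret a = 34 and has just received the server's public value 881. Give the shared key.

10

Shared key K = 881^34 mod 907.
881^1 ≡ 881 (mod 907)
881^2 = (881^1)^2 ≡ 881^2 = 776161 ≡ 676 (mod 907)
881^4 = (881^2)^2 ≡ 676^2 = 456976 ≡ 755 (mod 907)
881^8 = (881^4)^2 ≡ 755^2 = 570025 ≡ 429 (mod 907)
881^16 = (881^8)^2 ≡ 429^2 = 184041 ≡ 827 (mod 907)
881^32 = (881^16)^2 ≡ 827^2 = 683929 ≡ 51 (mod 907)
881^34 = 881^32 · 881^2 ≡ 51 · 676 ≡ 10 (mod 907).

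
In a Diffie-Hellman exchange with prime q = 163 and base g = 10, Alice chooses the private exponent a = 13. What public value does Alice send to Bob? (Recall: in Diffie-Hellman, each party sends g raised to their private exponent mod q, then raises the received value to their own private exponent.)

Public value = 10^{13} \pmod{163}.
10^1 ≡ 10 (mod 163)
10^2 = (10^1)^2 ≡ 10^2 = 100 ≡ 100 (mod 163)
10^4 = (10^2)^2 ≡ 100^2 = 10000 ≡ 57 (mod 163)
10^8 = (10^4)^2 ≡ 57^2 = 3249 ≡ 152 (mod 163)
10^13 = 10^8 · 10^4 · 10^1 ≡ 152 · 57 · 10 ≡ 87 (mod 163).

87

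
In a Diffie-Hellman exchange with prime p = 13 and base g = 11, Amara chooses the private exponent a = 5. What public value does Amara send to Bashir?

Public value = 11^5 mod 13.
11^1 ≡ 11 (mod 13)
11^2 = (11^1)^2 ≡ 11^2 = 121 ≡ 4 (mod 13)
11^4 = (11^2)^2 ≡ 4^2 = 16 ≡ 3 (mod 13)
11^5 = 11^4 · 11^1 ≡ 3 · 11 ≡ 7 (mod 13).

7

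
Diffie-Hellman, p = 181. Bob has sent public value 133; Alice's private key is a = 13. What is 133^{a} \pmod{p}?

Shared key K = 133^13 mod 181.
133^1 ≡ 133 (mod 181)
133^2 = (133^1)^2 ≡ 133^2 = 17689 ≡ 132 (mod 181)
133^4 = (133^2)^2 ≡ 132^2 = 17424 ≡ 48 (mod 181)
133^8 = (133^4)^2 ≡ 48^2 = 2304 ≡ 132 (mod 181)
133^13 = 133^8 · 133^4 · 133^1 ≡ 132 · 48 · 133 ≡ 133 (mod 181).

133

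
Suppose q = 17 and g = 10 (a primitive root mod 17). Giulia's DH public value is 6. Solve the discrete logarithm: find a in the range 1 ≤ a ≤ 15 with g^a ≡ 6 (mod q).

Try successive powers of 10 modulo 17:
10^1 ≡ 10
10^2 ≡ 15
10^3 ≡ 14
10^4 ≡ 4
10^5 ≡ 6
Found: a = 5.

5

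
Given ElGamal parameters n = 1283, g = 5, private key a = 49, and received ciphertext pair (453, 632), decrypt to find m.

Shared mask s = c₁^a mod n = 453^49 mod 1283.
453^1 ≡ 453 (mod 1283)
453^2 = (453^1)^2 ≡ 453^2 = 205209 ≡ 1212 (mod 1283)
453^4 = (453^2)^2 ≡ 1212^2 = 1468944 ≡ 1192 (mod 1283)
453^8 = (453^4)^2 ≡ 1192^2 = 1420864 ≡ 583 (mod 1283)
453^16 = (453^8)^2 ≡ 583^2 = 339889 ≡ 1177 (mod 1283)
453^32 = (453^16)^2 ≡ 1177^2 = 1385329 ≡ 972 (mod 1283)
453^49 = 453^32 · 453^16 · 453^1 ≡ 972 · 1177 · 453 ≡ 761 (mod 1283).
So s = 761; s⁻¹ ≡ 204 (mod 1283).
m = c₂ · s⁻¹ mod 1283 = 632 · 204 mod 1283 = 628.

628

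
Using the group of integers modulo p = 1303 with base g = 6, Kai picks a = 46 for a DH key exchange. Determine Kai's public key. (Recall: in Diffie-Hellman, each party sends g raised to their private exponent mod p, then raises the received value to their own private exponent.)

Public value = 6^46 (mod 1303).
6^1 ≡ 6 (mod 1303)
6^2 = (6^1)^2 ≡ 6^2 = 36 ≡ 36 (mod 1303)
6^4 = (6^2)^2 ≡ 36^2 = 1296 ≡ 1296 (mod 1303)
6^8 = (6^4)^2 ≡ 1296^2 = 1679616 ≡ 49 (mod 1303)
6^16 = (6^8)^2 ≡ 49^2 = 2401 ≡ 1098 (mod 1303)
6^32 = (6^16)^2 ≡ 1098^2 = 1205604 ≡ 329 (mod 1303)
6^46 = 6^32 · 6^8 · 6^4 · 6^2 ≡ 329 · 49 · 1296 · 36 ≡ 262 (mod 1303).

262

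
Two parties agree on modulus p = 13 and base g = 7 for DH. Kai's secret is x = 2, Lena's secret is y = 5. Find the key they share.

4

Lena sends B = g^y mod p = 7^5 mod 13.
7^1 ≡ 7 (mod 13)
7^2 = (7^1)^2 ≡ 7^2 = 49 ≡ 10 (mod 13)
7^4 = (7^2)^2 ≡ 10^2 = 100 ≡ 9 (mod 13)
7^5 = 7^4 · 7^1 ≡ 9 · 7 ≡ 11 (mod 13).
So B = 11. Kai then computes K = B^x mod p = 11^2 mod 13.
11^1 ≡ 11 (mod 13)
11^2 = (11^1)^2 ≡ 11^2 = 121 ≡ 4 (mod 13)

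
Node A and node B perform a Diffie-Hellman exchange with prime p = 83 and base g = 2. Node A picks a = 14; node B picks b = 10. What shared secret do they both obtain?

68

Node A sends A = g^a mod p = 2^14 mod 83.
2^1 ≡ 2 (mod 83)
2^2 = (2^1)^2 ≡ 2^2 = 4 ≡ 4 (mod 83)
2^4 = (2^2)^2 ≡ 4^2 = 16 ≡ 16 (mod 83)
2^8 = (2^4)^2 ≡ 16^2 = 256 ≡ 7 (mod 83)
2^14 = 2^8 · 2^4 · 2^2 ≡ 7 · 16 · 4 ≡ 33 (mod 83).
So A = 33. Node B then computes K = A^b mod p = 33^10 mod 83.
33^1 ≡ 33 (mod 83)
33^2 = (33^1)^2 ≡ 33^2 = 1089 ≡ 10 (mod 83)
33^4 = (33^2)^2 ≡ 10^2 = 100 ≡ 17 (mod 83)
33^8 = (33^4)^2 ≡ 17^2 = 289 ≡ 40 (mod 83)
33^10 = 33^8 · 33^2 ≡ 40 · 10 ≡ 68 (mod 83).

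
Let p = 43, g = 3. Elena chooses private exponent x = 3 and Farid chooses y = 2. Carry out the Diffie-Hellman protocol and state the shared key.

41

Farid sends B = g^y mod p = 3^2 mod 43.
3^1 ≡ 3 (mod 43)
3^2 = (3^1)^2 ≡ 3^2 = 9 ≡ 9 (mod 43)
So B = 9. Elena then computes K = B^x mod p = 9^3 mod 43.
9^1 ≡ 9 (mod 43)
9^2 = (9^1)^2 ≡ 9^2 = 81 ≡ 38 (mod 43)
9^3 = 9^2 · 9^1 ≡ 38 · 9 ≡ 41 (mod 43).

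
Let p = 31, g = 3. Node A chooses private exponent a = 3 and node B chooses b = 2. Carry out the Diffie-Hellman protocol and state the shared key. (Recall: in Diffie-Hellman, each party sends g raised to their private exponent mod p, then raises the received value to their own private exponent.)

16

Node B sends B = g^b mod p = 3^2 mod 31.
3^1 ≡ 3 (mod 31)
3^2 = (3^1)^2 ≡ 3^2 = 9 ≡ 9 (mod 31)
So B = 9. Node A then computes K = B^a mod p = 9^3 mod 31.
9^1 ≡ 9 (mod 31)
9^2 = (9^1)^2 ≡ 9^2 = 81 ≡ 19 (mod 31)
9^3 = 9^2 · 9^1 ≡ 19 · 9 ≡ 16 (mod 31).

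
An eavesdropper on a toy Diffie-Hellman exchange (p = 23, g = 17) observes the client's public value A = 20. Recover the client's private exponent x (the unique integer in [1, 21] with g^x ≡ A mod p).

7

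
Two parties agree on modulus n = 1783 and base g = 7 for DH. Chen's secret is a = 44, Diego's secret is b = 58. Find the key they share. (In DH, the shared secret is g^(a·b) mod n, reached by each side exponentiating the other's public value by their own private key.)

265

Diego sends B = g^b mod n = 7^58 mod 1783.
7^1 ≡ 7 (mod 1783)
7^2 = (7^1)^2 ≡ 7^2 = 49 ≡ 49 (mod 1783)
7^4 = (7^2)^2 ≡ 49^2 = 2401 ≡ 618 (mod 1783)
7^8 = (7^4)^2 ≡ 618^2 = 381924 ≡ 362 (mod 1783)
7^16 = (7^8)^2 ≡ 362^2 = 131044 ≡ 885 (mod 1783)
7^32 = (7^16)^2 ≡ 885^2 = 783225 ≡ 488 (mod 1783)
7^58 = 7^32 · 7^16 · 7^8 · 7^2 ≡ 488 · 885 · 362 · 49 ≡ 1195 (mod 1783).
So B = 1195. Chen then computes K = B^a mod n = 1195^44 mod 1783.
1195^1 ≡ 1195 (mod 1783)
1195^2 = (1195^1)^2 ≡ 1195^2 = 1428025 ≡ 1625 (mod 1783)
1195^4 = (1195^2)^2 ≡ 1625^2 = 2640625 ≡ 2 (mod 1783)
1195^8 = (1195^4)^2 ≡ 2^2 = 4 ≡ 4 (mod 1783)
1195^16 = (1195^8)^2 ≡ 4^2 = 16 ≡ 16 (mod 1783)
1195^32 = (1195^16)^2 ≡ 16^2 = 256 ≡ 256 (mod 1783)
1195^44 = 1195^32 · 1195^8 · 1195^4 ≡ 256 · 4 · 2 ≡ 265 (mod 1783).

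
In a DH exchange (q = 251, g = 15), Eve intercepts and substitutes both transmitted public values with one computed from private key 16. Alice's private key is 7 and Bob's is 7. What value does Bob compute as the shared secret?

218

Bob receives Eve's public value M = 15^16 mod 251 instead of the honest one.
15^1 ≡ 15 (mod 251)
15^2 = (15^1)^2 ≡ 15^2 = 225 ≡ 225 (mod 251)
15^4 = (15^2)^2 ≡ 225^2 = 50625 ≡ 174 (mod 251)
15^8 = (15^4)^2 ≡ 174^2 = 30276 ≡ 156 (mod 251)
15^16 = (15^8)^2 ≡ 156^2 = 24336 ≡ 240 (mod 251)
So M = 240. Bob computes K = M^7 mod 251.
240^1 ≡ 240 (mod 251)
240^2 = (240^1)^2 ≡ 240^2 = 57600 ≡ 121 (mod 251)
240^4 = (240^2)^2 ≡ 121^2 = 14641 ≡ 83 (mod 251)
240^7 = 240^4 · 240^2 · 240^1 ≡ 83 · 121 · 240 ≡ 218 (mod 251).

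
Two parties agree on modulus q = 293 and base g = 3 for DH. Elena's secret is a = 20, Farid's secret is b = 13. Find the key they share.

Elena sends A = g^a mod q = 3^20 mod 293.
3^1 ≡ 3 (mod 293)
3^2 = (3^1)^2 ≡ 3^2 = 9 ≡ 9 (mod 293)
3^4 = (3^2)^2 ≡ 9^2 = 81 ≡ 81 (mod 293)
3^8 = (3^4)^2 ≡ 81^2 = 6561 ≡ 115 (mod 293)
3^16 = (3^8)^2 ≡ 115^2 = 13225 ≡ 40 (mod 293)
3^20 = 3^16 · 3^4 ≡ 40 · 81 ≡ 17 (mod 293).
So A = 17. Farid then computes K = A^b mod q = 17^13 mod 293.
17^1 ≡ 17 (mod 293)
17^2 = (17^1)^2 ≡ 17^2 = 289 ≡ 289 (mod 293)
17^4 = (17^2)^2 ≡ 289^2 = 83521 ≡ 16 (mod 293)
17^8 = (17^4)^2 ≡ 16^2 = 256 ≡ 256 (mod 293)
17^13 = 17^8 · 17^4 · 17^1 ≡ 256 · 16 · 17 ≡ 191 (mod 293).

191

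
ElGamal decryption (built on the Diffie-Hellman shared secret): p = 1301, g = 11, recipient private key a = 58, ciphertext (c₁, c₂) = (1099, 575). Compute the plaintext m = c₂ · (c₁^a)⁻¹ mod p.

836

Shared mask s = c₁^a mod p = 1099^58 mod 1301.
1099^1 ≡ 1099 (mod 1301)
1099^2 = (1099^1)^2 ≡ 1099^2 = 1207801 ≡ 473 (mod 1301)
1099^4 = (1099^2)^2 ≡ 473^2 = 223729 ≡ 1258 (mod 1301)
1099^8 = (1099^4)^2 ≡ 1258^2 = 1582564 ≡ 548 (mod 1301)
1099^16 = (1099^8)^2 ≡ 548^2 = 300304 ≡ 1074 (mod 1301)
1099^32 = (1099^16)^2 ≡ 1074^2 = 1153476 ≡ 790 (mod 1301)
1099^58 = 1099^32 · 1099^16 · 1099^8 · 1099^2 ≡ 790 · 1074 · 548 · 473 ≡ 992 (mod 1301).
So s = 992; s⁻¹ ≡ 1221 (mod 1301).
m = c₂ · s⁻¹ mod 1301 = 575 · 1221 mod 1301 = 836.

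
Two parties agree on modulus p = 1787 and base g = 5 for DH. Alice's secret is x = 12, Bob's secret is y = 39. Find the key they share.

Alice sends A = g^x mod p = 5^12 mod 1787.
5^1 ≡ 5 (mod 1787)
5^2 = (5^1)^2 ≡ 5^2 = 25 ≡ 25 (mod 1787)
5^4 = (5^2)^2 ≡ 25^2 = 625 ≡ 625 (mod 1787)
5^8 = (5^4)^2 ≡ 625^2 = 390625 ≡ 1059 (mod 1787)
5^12 = 5^8 · 5^4 ≡ 1059 · 625 ≡ 685 (mod 1787).
So A = 685. Bob then computes K = A^y mod p = 685^39 mod 1787.
685^1 ≡ 685 (mod 1787)
685^2 = (685^1)^2 ≡ 685^2 = 469225 ≡ 1031 (mod 1787)
685^4 = (685^2)^2 ≡ 1031^2 = 1062961 ≡ 1483 (mod 1787)
685^8 = (685^4)^2 ≡ 1483^2 = 2199289 ≡ 1279 (mod 1787)
685^16 = (685^8)^2 ≡ 1279^2 = 1635841 ≡ 736 (mod 1787)
685^32 = (685^16)^2 ≡ 736^2 = 541696 ≡ 235 (mod 1787)
685^39 = 685^32 · 685^4 · 685^2 · 685^1 ≡ 235 · 1483 · 1031 · 685 ≡ 504 (mod 1787).

504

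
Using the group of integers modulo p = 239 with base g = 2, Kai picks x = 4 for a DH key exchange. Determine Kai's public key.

Public value = 2^4 mod 239.
2^1 ≡ 2 (mod 239)
2^2 = (2^1)^2 ≡ 2^2 = 4 ≡ 4 (mod 239)
2^4 = (2^2)^2 ≡ 4^2 = 16 ≡ 16 (mod 239)

16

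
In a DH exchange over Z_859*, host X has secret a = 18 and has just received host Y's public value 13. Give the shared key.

Shared key K = 13^18 mod 859.
13^1 ≡ 13 (mod 859)
13^2 = (13^1)^2 ≡ 13^2 = 169 ≡ 169 (mod 859)
13^4 = (13^2)^2 ≡ 169^2 = 28561 ≡ 214 (mod 859)
13^8 = (13^4)^2 ≡ 214^2 = 45796 ≡ 269 (mod 859)
13^16 = (13^8)^2 ≡ 269^2 = 72361 ≡ 205 (mod 859)
13^18 = 13^16 · 13^2 ≡ 205 · 169 ≡ 285 (mod 859).

285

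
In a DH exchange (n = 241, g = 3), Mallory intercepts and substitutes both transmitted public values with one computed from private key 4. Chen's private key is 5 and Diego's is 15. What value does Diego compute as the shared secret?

Diego receives Mallory's public value M = 3^4 mod 241 instead of the honest one.
3^1 ≡ 3 (mod 241)
3^2 = (3^1)^2 ≡ 3^2 = 9 ≡ 9 (mod 241)
3^4 = (3^2)^2 ≡ 9^2 = 81 ≡ 81 (mod 241)
So M = 81. Diego computes K = M^15 mod 241.
81^1 ≡ 81 (mod 241)
81^2 = (81^1)^2 ≡ 81^2 = 6561 ≡ 54 (mod 241)
81^4 = (81^2)^2 ≡ 54^2 = 2916 ≡ 24 (mod 241)
81^8 = (81^4)^2 ≡ 24^2 = 576 ≡ 94 (mod 241)
81^15 = 81^8 · 81^4 · 81^2 · 81^1 ≡ 94 · 24 · 54 · 81 ≡ 240 (mod 241).

240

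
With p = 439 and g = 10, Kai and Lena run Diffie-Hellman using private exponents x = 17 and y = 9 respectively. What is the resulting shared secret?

Lena sends B = g^y mod p = 10^9 mod 439.
10^1 ≡ 10 (mod 439)
10^2 = (10^1)^2 ≡ 10^2 = 100 ≡ 100 (mod 439)
10^4 = (10^2)^2 ≡ 100^2 = 10000 ≡ 342 (mod 439)
10^8 = (10^4)^2 ≡ 342^2 = 116964 ≡ 190 (mod 439)
10^9 = 10^8 · 10^1 ≡ 190 · 10 ≡ 144 (mod 439).
So B = 144. Kai then computes K = B^x mod p = 144^17 mod 439.
144^1 ≡ 144 (mod 439)
144^2 = (144^1)^2 ≡ 144^2 = 20736 ≡ 103 (mod 439)
144^4 = (144^2)^2 ≡ 103^2 = 10609 ≡ 73 (mod 439)
144^8 = (144^4)^2 ≡ 73^2 = 5329 ≡ 61 (mod 439)
144^16 = (144^8)^2 ≡ 61^2 = 3721 ≡ 209 (mod 439)
144^17 = 144^16 · 144^1 ≡ 209 · 144 ≡ 244 (mod 439).

244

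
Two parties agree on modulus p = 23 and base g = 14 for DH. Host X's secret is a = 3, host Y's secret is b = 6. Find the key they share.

Host X sends A = g^a mod p = 14^3 mod 23.
14^1 ≡ 14 (mod 23)
14^2 = (14^1)^2 ≡ 14^2 = 196 ≡ 12 (mod 23)
14^3 = 14^2 · 14^1 ≡ 12 · 14 ≡ 7 (mod 23).
So A = 7. Host Y then computes K = A^b mod p = 7^6 mod 23.
7^1 ≡ 7 (mod 23)
7^2 = (7^1)^2 ≡ 7^2 = 49 ≡ 3 (mod 23)
7^4 = (7^2)^2 ≡ 3^2 = 9 ≡ 9 (mod 23)
7^6 = 7^4 · 7^2 ≡ 9 · 3 ≡ 4 (mod 23).

4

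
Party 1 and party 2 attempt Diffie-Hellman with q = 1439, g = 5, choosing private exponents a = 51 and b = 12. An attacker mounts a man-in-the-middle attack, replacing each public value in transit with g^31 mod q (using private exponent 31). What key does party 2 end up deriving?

1386

Party 2 receives an attacker's public value M = 5^31 mod 1439 instead of the honest one.
5^1 ≡ 5 (mod 1439)
5^2 = (5^1)^2 ≡ 5^2 = 25 ≡ 25 (mod 1439)
5^4 = (5^2)^2 ≡ 25^2 = 625 ≡ 625 (mod 1439)
5^8 = (5^4)^2 ≡ 625^2 = 390625 ≡ 656 (mod 1439)
5^16 = (5^8)^2 ≡ 656^2 = 430336 ≡ 75 (mod 1439)
5^31 = 5^16 · 5^8 · 5^4 · 5^2 · 5^1 ≡ 75 · 656 · 625 · 25 · 5 ≡ 1125 (mod 1439).
So M = 1125. Party 2 computes K = M^12 mod 1439.
1125^1 ≡ 1125 (mod 1439)
1125^2 = (1125^1)^2 ≡ 1125^2 = 1265625 ≡ 744 (mod 1439)
1125^4 = (1125^2)^2 ≡ 744^2 = 553536 ≡ 960 (mod 1439)
1125^8 = (1125^4)^2 ≡ 960^2 = 921600 ≡ 640 (mod 1439)
1125^12 = 1125^8 · 1125^4 ≡ 640 · 960 ≡ 1386 (mod 1439).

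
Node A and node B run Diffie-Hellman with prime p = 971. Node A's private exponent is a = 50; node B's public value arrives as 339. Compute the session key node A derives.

485

Shared key K = 339^50 mod 971.
339^1 ≡ 339 (mod 971)
339^2 = (339^1)^2 ≡ 339^2 = 114921 ≡ 343 (mod 971)
339^4 = (339^2)^2 ≡ 343^2 = 117649 ≡ 158 (mod 971)
339^8 = (339^4)^2 ≡ 158^2 = 24964 ≡ 689 (mod 971)
339^16 = (339^8)^2 ≡ 689^2 = 474721 ≡ 873 (mod 971)
339^32 = (339^16)^2 ≡ 873^2 = 762129 ≡ 865 (mod 971)
339^50 = 339^32 · 339^16 · 339^2 ≡ 865 · 873 · 343 ≡ 485 (mod 971).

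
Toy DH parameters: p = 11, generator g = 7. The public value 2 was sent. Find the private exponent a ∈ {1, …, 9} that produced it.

3

Try successive powers of 7 modulo 11:
7^1 ≡ 7
7^2 ≡ 5
7^3 ≡ 2
Found: a = 3.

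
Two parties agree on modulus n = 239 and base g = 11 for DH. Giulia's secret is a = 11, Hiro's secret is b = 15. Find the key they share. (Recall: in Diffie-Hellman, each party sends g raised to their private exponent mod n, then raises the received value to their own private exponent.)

Hiro sends B = g^b mod n = 11^15 mod 239.
11^1 ≡ 11 (mod 239)
11^2 = (11^1)^2 ≡ 11^2 = 121 ≡ 121 (mod 239)
11^4 = (11^2)^2 ≡ 121^2 = 14641 ≡ 62 (mod 239)
11^8 = (11^4)^2 ≡ 62^2 = 3844 ≡ 20 (mod 239)
11^15 = 11^8 · 11^4 · 11^2 · 11^1 ≡ 20 · 62 · 121 · 11 ≡ 145 (mod 239).
So B = 145. Giulia then computes K = B^a mod n = 145^11 mod 239.
145^1 ≡ 145 (mod 239)
145^2 = (145^1)^2 ≡ 145^2 = 21025 ≡ 232 (mod 239)
145^4 = (145^2)^2 ≡ 232^2 = 53824 ≡ 49 (mod 239)
145^8 = (145^4)^2 ≡ 49^2 = 2401 ≡ 11 (mod 239)
145^11 = 145^8 · 145^2 · 145^1 ≡ 11 · 232 · 145 ≡ 68 (mod 239).

68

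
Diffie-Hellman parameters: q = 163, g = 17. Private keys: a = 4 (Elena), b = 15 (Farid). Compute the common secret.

Elena sends A = g^a mod q = 17^4 mod 163.
17^1 ≡ 17 (mod 163)
17^2 = (17^1)^2 ≡ 17^2 = 289 ≡ 126 (mod 163)
17^4 = (17^2)^2 ≡ 126^2 = 15876 ≡ 65 (mod 163)
So A = 65. Farid then computes K = A^b mod q = 65^15 mod 163.
65^1 ≡ 65 (mod 163)
65^2 = (65^1)^2 ≡ 65^2 = 4225 ≡ 150 (mod 163)
65^4 = (65^2)^2 ≡ 150^2 = 22500 ≡ 6 (mod 163)
65^8 = (65^4)^2 ≡ 6^2 = 36 ≡ 36 (mod 163)
65^15 = 65^8 · 65^4 · 65^2 · 65^1 ≡ 36 · 6 · 150 · 65 ≡ 40 (mod 163).

40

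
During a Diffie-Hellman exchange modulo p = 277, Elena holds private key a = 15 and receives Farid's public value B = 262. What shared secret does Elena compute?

132

Shared key K = 262^15 mod 277.
262^1 ≡ 262 (mod 277)
262^2 = (262^1)^2 ≡ 262^2 = 68644 ≡ 225 (mod 277)
262^4 = (262^2)^2 ≡ 225^2 = 50625 ≡ 211 (mod 277)
262^8 = (262^4)^2 ≡ 211^2 = 44521 ≡ 201 (mod 277)
262^15 = 262^8 · 262^4 · 262^2 · 262^1 ≡ 201 · 211 · 225 · 262 ≡ 132 (mod 277).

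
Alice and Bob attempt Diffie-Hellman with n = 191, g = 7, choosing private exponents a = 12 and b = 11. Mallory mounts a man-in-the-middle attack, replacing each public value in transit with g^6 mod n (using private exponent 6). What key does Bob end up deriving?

Bob receives Mallory's public value M = 7^6 mod 191 instead of the honest one.
7^1 ≡ 7 (mod 191)
7^2 = (7^1)^2 ≡ 7^2 = 49 ≡ 49 (mod 191)
7^4 = (7^2)^2 ≡ 49^2 = 2401 ≡ 109 (mod 191)
7^6 = 7^4 · 7^2 ≡ 109 · 49 ≡ 184 (mod 191).
So M = 184. Bob computes K = M^11 mod 191.
184^1 ≡ 184 (mod 191)
184^2 = (184^1)^2 ≡ 184^2 = 33856 ≡ 49 (mod 191)
184^4 = (184^2)^2 ≡ 49^2 = 2401 ≡ 109 (mod 191)
184^8 = (184^4)^2 ≡ 109^2 = 11881 ≡ 39 (mod 191)
184^11 = 184^8 · 184^2 · 184^1 ≡ 39 · 49 · 184 ≡ 184 (mod 191).

184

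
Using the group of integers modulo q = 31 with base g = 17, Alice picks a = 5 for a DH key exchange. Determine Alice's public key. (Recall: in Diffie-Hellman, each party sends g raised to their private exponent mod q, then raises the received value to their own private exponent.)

Public value = 17^5 mod 31.
17^1 ≡ 17 (mod 31)
17^2 = (17^1)^2 ≡ 17^2 = 289 ≡ 10 (mod 31)
17^4 = (17^2)^2 ≡ 10^2 = 100 ≡ 7 (mod 31)
17^5 = 17^4 · 17^1 ≡ 7 · 17 ≡ 26 (mod 31).

26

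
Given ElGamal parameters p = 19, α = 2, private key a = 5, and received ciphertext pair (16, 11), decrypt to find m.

17

Shared mask s = c₁^a mod p = 16^5 mod 19.
16^1 ≡ 16 (mod 19)
16^2 = (16^1)^2 ≡ 16^2 = 256 ≡ 9 (mod 19)
16^4 = (16^2)^2 ≡ 9^2 = 81 ≡ 5 (mod 19)
16^5 = 16^4 · 16^1 ≡ 5 · 16 ≡ 4 (mod 19).
So s = 4; s⁻¹ ≡ 5 (mod 19).
m = c₂ · s⁻¹ mod 19 = 11 · 5 mod 19 = 17.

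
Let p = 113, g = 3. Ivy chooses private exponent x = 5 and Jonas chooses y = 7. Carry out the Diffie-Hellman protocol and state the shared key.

78

Ivy sends A = g^x mod p = 3^5 mod 113.
3^1 ≡ 3 (mod 113)
3^2 = (3^1)^2 ≡ 3^2 = 9 ≡ 9 (mod 113)
3^4 = (3^2)^2 ≡ 9^2 = 81 ≡ 81 (mod 113)
3^5 = 3^4 · 3^1 ≡ 81 · 3 ≡ 17 (mod 113).
So A = 17. Jonas then computes K = A^y mod p = 17^7 mod 113.
17^1 ≡ 17 (mod 113)
17^2 = (17^1)^2 ≡ 17^2 = 289 ≡ 63 (mod 113)
17^4 = (17^2)^2 ≡ 63^2 = 3969 ≡ 14 (mod 113)
17^7 = 17^4 · 17^2 · 17^1 ≡ 14 · 63 · 17 ≡ 78 (mod 113).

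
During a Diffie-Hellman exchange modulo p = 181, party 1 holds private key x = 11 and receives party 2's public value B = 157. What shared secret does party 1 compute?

112

Shared key K = 157^11 mod 181.
157^1 ≡ 157 (mod 181)
157^2 = (157^1)^2 ≡ 157^2 = 24649 ≡ 33 (mod 181)
157^4 = (157^2)^2 ≡ 33^2 = 1089 ≡ 3 (mod 181)
157^8 = (157^4)^2 ≡ 3^2 = 9 ≡ 9 (mod 181)
157^11 = 157^8 · 157^2 · 157^1 ≡ 9 · 33 · 157 ≡ 112 (mod 181).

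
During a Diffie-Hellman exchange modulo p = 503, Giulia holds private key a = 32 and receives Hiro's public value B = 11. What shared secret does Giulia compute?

Shared key K = 11^32 mod 503.
11^1 ≡ 11 (mod 503)
11^2 = (11^1)^2 ≡ 11^2 = 121 ≡ 121 (mod 503)
11^4 = (11^2)^2 ≡ 121^2 = 14641 ≡ 54 (mod 503)
11^8 = (11^4)^2 ≡ 54^2 = 2916 ≡ 401 (mod 503)
11^16 = (11^8)^2 ≡ 401^2 = 160801 ≡ 344 (mod 503)
11^32 = (11^16)^2 ≡ 344^2 = 118336 ≡ 131 (mod 503)

131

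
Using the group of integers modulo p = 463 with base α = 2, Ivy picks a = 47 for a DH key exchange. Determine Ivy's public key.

Public value = 2^47 mod 463.
2^1 ≡ 2 (mod 463)
2^2 = (2^1)^2 ≡ 2^2 = 4 ≡ 4 (mod 463)
2^4 = (2^2)^2 ≡ 4^2 = 16 ≡ 16 (mod 463)
2^8 = (2^4)^2 ≡ 16^2 = 256 ≡ 256 (mod 463)
2^16 = (2^8)^2 ≡ 256^2 = 65536 ≡ 253 (mod 463)
2^32 = (2^16)^2 ≡ 253^2 = 64009 ≡ 115 (mod 463)
2^47 = 2^32 · 2^8 · 2^4 · 2^2 · 2^1 ≡ 115 · 256 · 16 · 4 · 2 ≡ 426 (mod 463).

426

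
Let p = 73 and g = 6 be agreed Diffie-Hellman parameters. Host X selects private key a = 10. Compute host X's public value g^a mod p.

57

Public value = 6^10 mod 73.
6^1 ≡ 6 (mod 73)
6^2 = (6^1)^2 ≡ 6^2 = 36 ≡ 36 (mod 73)
6^4 = (6^2)^2 ≡ 36^2 = 1296 ≡ 55 (mod 73)
6^8 = (6^4)^2 ≡ 55^2 = 3025 ≡ 32 (mod 73)
6^10 = 6^8 · 6^2 ≡ 32 · 36 ≡ 57 (mod 73).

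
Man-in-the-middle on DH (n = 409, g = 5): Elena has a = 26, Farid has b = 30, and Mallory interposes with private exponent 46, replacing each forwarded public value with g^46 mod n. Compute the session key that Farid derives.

125

Farid receives Mallory's public value M = 5^46 mod 409 instead of the honest one.
5^1 ≡ 5 (mod 409)
5^2 = (5^1)^2 ≡ 5^2 = 25 ≡ 25 (mod 409)
5^4 = (5^2)^2 ≡ 25^2 = 625 ≡ 216 (mod 409)
5^8 = (5^4)^2 ≡ 216^2 = 46656 ≡ 30 (mod 409)
5^16 = (5^8)^2 ≡ 30^2 = 900 ≡ 82 (mod 409)
5^32 = (5^16)^2 ≡ 82^2 = 6724 ≡ 180 (mod 409)
5^46 = 5^32 · 5^8 · 5^4 · 5^2 ≡ 180 · 30 · 216 · 25 ≡ 345 (mod 409).
So M = 345. Farid computes K = M^30 mod 409.
345^1 ≡ 345 (mod 409)
345^2 = (345^1)^2 ≡ 345^2 = 119025 ≡ 6 (mod 409)
345^4 = (345^2)^2 ≡ 6^2 = 36 ≡ 36 (mod 409)
345^8 = (345^4)^2 ≡ 36^2 = 1296 ≡ 69 (mod 409)
345^16 = (345^8)^2 ≡ 69^2 = 4761 ≡ 262 (mod 409)
345^30 = 345^16 · 345^8 · 345^4 · 345^2 ≡ 262 · 69 · 36 · 6 ≡ 125 (mod 409).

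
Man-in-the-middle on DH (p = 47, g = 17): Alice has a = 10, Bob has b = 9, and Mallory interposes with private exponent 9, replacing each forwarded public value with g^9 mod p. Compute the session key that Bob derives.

8

Bob receives Mallory's public value M = 17^9 mod 47 instead of the honest one.
17^1 ≡ 17 (mod 47)
17^2 = (17^1)^2 ≡ 17^2 = 289 ≡ 7 (mod 47)
17^4 = (17^2)^2 ≡ 7^2 = 49 ≡ 2 (mod 47)
17^8 = (17^4)^2 ≡ 2^2 = 4 ≡ 4 (mod 47)
17^9 = 17^8 · 17^1 ≡ 4 · 17 ≡ 21 (mod 47).
So M = 21. Bob computes K = M^9 mod 47.
21^1 ≡ 21 (mod 47)
21^2 = (21^1)^2 ≡ 21^2 = 441 ≡ 18 (mod 47)
21^4 = (21^2)^2 ≡ 18^2 = 324 ≡ 42 (mod 47)
21^8 = (21^4)^2 ≡ 42^2 = 1764 ≡ 25 (mod 47)
21^9 = 21^8 · 21^1 ≡ 25 · 21 ≡ 8 (mod 47).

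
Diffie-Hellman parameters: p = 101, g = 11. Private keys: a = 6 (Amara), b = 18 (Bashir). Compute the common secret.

16

Amara sends A = g^a mod p = 11^6 mod 101.
11^1 ≡ 11 (mod 101)
11^2 = (11^1)^2 ≡ 11^2 = 121 ≡ 20 (mod 101)
11^4 = (11^2)^2 ≡ 20^2 = 400 ≡ 97 (mod 101)
11^6 = 11^4 · 11^2 ≡ 97 · 20 ≡ 21 (mod 101).
So A = 21. Bashir then computes K = A^b mod p = 21^18 mod 101.
21^1 ≡ 21 (mod 101)
21^2 = (21^1)^2 ≡ 21^2 = 441 ≡ 37 (mod 101)
21^4 = (21^2)^2 ≡ 37^2 = 1369 ≡ 56 (mod 101)
21^8 = (21^4)^2 ≡ 56^2 = 3136 ≡ 5 (mod 101)
21^16 = (21^8)^2 ≡ 5^2 = 25 ≡ 25 (mod 101)
21^18 = 21^16 · 21^2 ≡ 25 · 37 ≡ 16 (mod 101).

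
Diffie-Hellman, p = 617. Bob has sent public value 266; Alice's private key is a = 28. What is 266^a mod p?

Shared key K = 266^28 mod 617.
266^1 ≡ 266 (mod 617)
266^2 = (266^1)^2 ≡ 266^2 = 70756 ≡ 418 (mod 617)
266^4 = (266^2)^2 ≡ 418^2 = 174724 ≡ 113 (mod 617)
266^8 = (266^4)^2 ≡ 113^2 = 12769 ≡ 429 (mod 617)
266^16 = (266^8)^2 ≡ 429^2 = 184041 ≡ 175 (mod 617)
266^28 = 266^16 · 266^8 · 266^4 ≡ 175 · 429 · 113 ≡ 342 (mod 617).

342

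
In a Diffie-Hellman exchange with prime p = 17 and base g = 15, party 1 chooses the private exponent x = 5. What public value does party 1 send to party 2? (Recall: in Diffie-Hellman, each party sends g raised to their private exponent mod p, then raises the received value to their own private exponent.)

2

Public value = 15^5 (mod 17).
15^1 ≡ 15 (mod 17)
15^2 = (15^1)^2 ≡ 15^2 = 225 ≡ 4 (mod 17)
15^4 = (15^2)^2 ≡ 4^2 = 16 ≡ 16 (mod 17)
15^5 = 15^4 · 15^1 ≡ 16 · 15 ≡ 2 (mod 17).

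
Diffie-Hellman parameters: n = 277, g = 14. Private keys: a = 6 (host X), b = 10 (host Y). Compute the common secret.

211

Host Y sends B = g^b mod n = 14^10 mod 277.
14^1 ≡ 14 (mod 277)
14^2 = (14^1)^2 ≡ 14^2 = 196 ≡ 196 (mod 277)
14^4 = (14^2)^2 ≡ 196^2 = 38416 ≡ 190 (mod 277)
14^8 = (14^4)^2 ≡ 190^2 = 36100 ≡ 90 (mod 277)
14^10 = 14^8 · 14^2 ≡ 90 · 196 ≡ 189 (mod 277).
So B = 189. Host X then computes K = B^a mod n = 189^6 mod 277.
189^1 ≡ 189 (mod 277)
189^2 = (189^1)^2 ≡ 189^2 = 35721 ≡ 265 (mod 277)
189^4 = (189^2)^2 ≡ 265^2 = 70225 ≡ 144 (mod 277)
189^6 = 189^4 · 189^2 ≡ 144 · 265 ≡ 211 (mod 277).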